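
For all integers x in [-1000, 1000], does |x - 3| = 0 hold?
The claim fails at x = 0:
x = 0: LHS = |0 - 3| = |-3| = 3; 3 = 0 — FAILS

Because a single integer refutes it, the statement is false.

Answer: False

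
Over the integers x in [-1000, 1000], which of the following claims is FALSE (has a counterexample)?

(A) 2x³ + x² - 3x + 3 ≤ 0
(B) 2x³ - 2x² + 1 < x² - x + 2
(A) x = 0: LHS = 2·0³ + 0² - 3·0 + 3 = 3; 3 ≤ 0 — FAILS
(B) x = 2: LHS = 2·2³ - 2·2² + 1 = 9, RHS = 2² - 2 + 2 = 4; 9 < 4 — FAILS

Answer: Both A and B are false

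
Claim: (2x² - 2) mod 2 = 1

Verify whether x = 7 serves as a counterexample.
Substitute x = 7 into the relation:
x = 7: LHS = (2·7² - 2) mod 2 = 96 mod 2 = 0; 0 = 1 — FAILS

Since the claim fails at x = 7, this value is a counterexample.

Answer: Yes, x = 7 is a counterexample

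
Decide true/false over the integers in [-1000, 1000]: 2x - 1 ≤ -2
The claim fails at x = 0:
x = 0: LHS = 2·0 - 1 = -1; -1 ≤ -2 — FAILS

Because a single integer refutes it, the statement is false.

Answer: False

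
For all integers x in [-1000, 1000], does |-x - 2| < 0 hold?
The claim fails at x = 0:
x = 0: LHS = |-0 - 2| = |-2| = 2; 2 < 0 — FAILS

Because a single integer refutes it, the statement is false.

Answer: False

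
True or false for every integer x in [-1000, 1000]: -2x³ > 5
The claim fails at x = 0:
x = 0: LHS = -2·0³ = 0; 0 > 5 — FAILS

Because a single integer refutes it, the statement is false.

Answer: False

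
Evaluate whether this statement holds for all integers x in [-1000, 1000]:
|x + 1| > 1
The claim fails at x = 0:
x = 0: LHS = |0 + 1| = |1| = 1; 1 > 1 — FAILS

Because a single integer refutes it, the statement is false.

Answer: False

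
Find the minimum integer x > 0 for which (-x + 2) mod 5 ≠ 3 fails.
Testing positive integers:
x = 1: LHS = (-1 + 2) mod 5 = 1 mod 5 = 1; 1 ≠ 3 — holds
x = 2: LHS = (-2 + 2) mod 5 = 0 mod 5 = 0; 0 ≠ 3 — holds
x = 3: LHS = (-3 + 2) mod 5 = (-1) mod 5 = 4; 4 ≠ 3 — holds
x = 4: LHS = (-4 + 2) mod 5 = (-2) mod 5 = 3; 3 ≠ 3 — FAILS  ← smallest positive counterexample

Answer: x = 4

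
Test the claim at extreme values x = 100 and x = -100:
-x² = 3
x = 100: LHS = -100² = -10000; -10000 = 3 — FAILS
x = -100: LHS = -(-100)² = -10000; -10000 = 3 — FAILS

Answer: No, fails for both x = 100 and x = -100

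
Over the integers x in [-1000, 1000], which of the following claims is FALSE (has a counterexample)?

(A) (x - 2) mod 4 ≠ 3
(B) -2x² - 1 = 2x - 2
(A) x = 1: LHS = (1 - 2) mod 4 = (-1) mod 4 = 3; 3 ≠ 3 — FAILS
(B) x = 0: LHS = -2·0² - 1 = -1, RHS = 2·0 - 2 = -2; -1 = -2 — FAILS

Answer: Both A and B are false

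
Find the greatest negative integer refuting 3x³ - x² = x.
Testing negative integers from -1 downward:
x = -1: LHS = 3·(-1)³ - (-1)² = -4; -4 = -1 — FAILS  ← closest negative counterexample to 0

Answer: x = -1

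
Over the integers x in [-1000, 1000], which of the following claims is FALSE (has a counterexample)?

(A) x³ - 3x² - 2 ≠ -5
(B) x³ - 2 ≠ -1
(A) Track d = LHS − RHS over the integers in [-1000, 1000]. Equality would need d = 0, but d changes sign only between consecutive integers, jumping over 0:
x = -1: LHS = (-1)³ - 3·(-1)² - 2 = -6; -6 ≠ -5 — holds  (d = -1)
x = 0: LHS = 0³ - 3·0² - 2 = -2; -2 ≠ -5 — holds  (d = 3)
x = 1: LHS = 1³ - 3·1² - 2 = -4; -4 ≠ -5 — holds  (d = 1)
x = 2: LHS = 2³ - 3·2² - 2 = -6; -6 ≠ -5 — holds  (d = -1)
x = 2: LHS = 2³ - 3·2² - 2 = -6; -6 ≠ -5 — holds  (d = -1)
x = 3: LHS = 3³ - 3·3² - 2 = -2; -2 ≠ -5 — holds  (d = 3)
Away from these crossings d keeps a constant sign, and checking every integer in [-1000, 1000] confirms d ≠ 0 throughout. Hence the two sides are never equal, so the relation holds for every integer in [-1000, 1000].

(B) x = 1: LHS = 1³ - 2 = -1; -1 ≠ -1 — FAILS

Only (B) has a counterexample.

Answer: B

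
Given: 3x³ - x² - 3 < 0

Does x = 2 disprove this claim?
Substitute x = 2 into the relation:
x = 2: LHS = 3·2³ - 2² - 3 = 17; 17 < 0 — FAILS

Since the claim fails at x = 2, this value is a counterexample.

Answer: Yes, x = 2 is a counterexample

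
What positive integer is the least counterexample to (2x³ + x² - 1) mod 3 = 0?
Testing positive integers:
x = 1: LHS = (2·1³ + 1² - 1) mod 3 = 2 mod 3 = 2; 2 = 0 — FAILS  ← smallest positive counterexample

Answer: x = 1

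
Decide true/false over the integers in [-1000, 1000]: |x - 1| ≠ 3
The claim fails at x = -2:
x = -2: LHS = |(-2) - 1| = |-3| = 3; 3 ≠ 3 — FAILS

Because a single integer refutes it, the statement is false.

Answer: False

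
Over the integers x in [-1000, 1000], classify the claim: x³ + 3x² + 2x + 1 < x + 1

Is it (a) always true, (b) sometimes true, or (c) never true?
Holds at x = -3: LHS = (-3)³ + 3·(-3)² + 2·(-3) + 1 = -5, RHS = (-3) + 1 = -2; -5 < -2 — holds
Fails at x = 0: LHS = 0³ + 3·0² + 2·0 + 1 = 1, RHS = 0 + 1 = 1; 1 < 1 — FAILS
It is satisfied by some integers in the range but not all.

Answer: Sometimes true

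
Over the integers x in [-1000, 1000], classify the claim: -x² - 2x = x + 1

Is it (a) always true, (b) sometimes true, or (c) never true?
Track d = LHS − RHS over the integers in [-1000, 1000]. Equality would need d = 0, but d changes sign only between consecutive integers, jumping over 0:
x = -3: LHS = -(-3)² - 2·(-3) = -3, RHS = (-3) + 1 = -2; -3 = -2 — FAILS  (d = -1)
x = -2: LHS = -(-2)² - 2·(-2) = 0, RHS = (-2) + 1 = -1; 0 = -1 — FAILS  (d = 1)
x = -1: LHS = -(-1)² - 2·(-1) = 1, RHS = (-1) + 1 = 0; 1 = 0 — FAILS  (d = 1)
x = 0: LHS = -0² - 2·0 = 0, RHS = 0 + 1 = 1; 0 = 1 — FAILS  (d = -1)
Away from these crossings d keeps a constant sign, and checking every integer in [-1000, 1000] confirms d ≠ 0 throughout. Hence the two sides are never equal, so the claimed relation (=) fails for every integer in [-1000, 1000].

No integer in the range satisfies it.

Answer: Never true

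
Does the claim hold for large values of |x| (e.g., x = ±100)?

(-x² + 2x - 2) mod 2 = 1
x = 100: LHS = (-100² + 2·100 - 2) mod 2 = (-9802) mod 2 = 0; 0 = 1 — FAILS
x = -100: LHS = (-(-100)² + 2·(-100) - 2) mod 2 = (-10202) mod 2 = 0; 0 = 1 — FAILS

Answer: No, fails for both x = 100 and x = -100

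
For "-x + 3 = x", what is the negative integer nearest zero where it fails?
Testing negative integers from -1 downward:
x = -1: LHS = -(-1) + 3 = 4; 4 = -1 — FAILS  ← closest negative counterexample to 0

Answer: x = -1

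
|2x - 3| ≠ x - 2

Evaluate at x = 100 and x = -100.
x = 100: LHS = |2·100 - 3| = |197| = 197, RHS = 100 - 2 = 98; 197 ≠ 98 — holds
x = -100: LHS = |2·(-100) - 3| = |-203| = 203, RHS = (-100) - 2 = -102; 203 ≠ -102 — holds

Answer: Yes, holds for both x = 100 and x = -100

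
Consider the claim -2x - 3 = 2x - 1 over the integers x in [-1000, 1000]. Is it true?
The claim fails at x = 0:
x = 0: LHS = -2·0 - 3 = -3, RHS = 2·0 - 1 = -1; -3 = -1 — FAILS

Because a single integer refutes it, the statement is false.

Answer: False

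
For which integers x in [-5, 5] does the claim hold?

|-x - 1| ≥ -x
Holds for: {0, 1, 2, 3, 4, 5}
Fails for: {-5, -4, -3, -2, -1}

Answer: {0, 1, 2, 3, 4, 5}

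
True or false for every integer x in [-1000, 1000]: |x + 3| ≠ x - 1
Over all integers in [-1000, 1000], LHS − RHS is always positive; it is smallest at x = 0, where it equals 4:
x = 0: LHS = |0 + 3| = |3| = 3, RHS = 0 - 1 = -1; 3 ≠ -1 — holds
At the ends of the range:
x = -1000: LHS = |(-1000) + 3| = |-997| = 997, RHS = (-1000) - 1 = -1001; 997 ≠ -1001 — holds
x = 1000: LHS = |1000 + 3| = |1003| = 1003, RHS = 1000 - 1 = 999; 1003 ≠ 999 — holds
Hence LHS − RHS is never 0, i.e. the two sides are never equal, so the relation holds for every integer in [-1000, 1000].

No counterexample exists.

Answer: True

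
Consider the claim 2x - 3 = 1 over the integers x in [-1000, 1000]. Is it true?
The claim fails at x = 0:
x = 0: LHS = 2·0 - 3 = -3; -3 = 1 — FAILS

Because a single integer refutes it, the statement is false.

Answer: False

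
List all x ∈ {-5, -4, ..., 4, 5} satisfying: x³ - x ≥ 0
Holds for: {-1, 0, 1, 2, 3, 4, 5}
Fails for: {-5, -4, -3, -2}

Answer: {-1, 0, 1, 2, 3, 4, 5}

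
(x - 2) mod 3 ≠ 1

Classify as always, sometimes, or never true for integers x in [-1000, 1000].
Holds at x = 1: LHS = (1 - 2) mod 3 = (-1) mod 3 = 2; 2 ≠ 1 — holds
Fails at x = 0: LHS = (0 - 2) mod 3 = (-2) mod 3 = 1; 1 ≠ 1 — FAILS
It is satisfied by some integers in the range but not all.

Answer: Sometimes true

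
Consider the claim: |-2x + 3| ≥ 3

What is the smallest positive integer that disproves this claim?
Testing positive integers:
x = 1: LHS = |-2·1 + 3| = |1| = 1; 1 ≥ 3 — FAILS  ← smallest positive counterexample

Answer: x = 1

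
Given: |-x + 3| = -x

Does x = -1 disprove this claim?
Substitute x = -1 into the relation:
x = -1: LHS = |-(-1) + 3| = |4| = 4, RHS = -(-1) = 1; 4 = 1 — FAILS

Since the claim fails at x = -1, this value is a counterexample.

Answer: Yes, x = -1 is a counterexample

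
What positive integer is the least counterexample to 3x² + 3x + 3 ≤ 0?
Testing positive integers:
x = 1: LHS = 3·1² + 3·1 + 3 = 9; 9 ≤ 0 — FAILS  ← smallest positive counterexample

Answer: x = 1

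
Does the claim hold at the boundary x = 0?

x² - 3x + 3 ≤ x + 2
x = 0: LHS = 0² - 3·0 + 3 = 3, RHS = 0 + 2 = 2; 3 ≤ 2 — FAILS

The relation fails at x = 0, so x = 0 is a counterexample.

Answer: No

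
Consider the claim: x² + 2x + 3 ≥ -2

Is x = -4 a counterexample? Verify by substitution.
Substitute x = -4 into the relation:
x = -4: LHS = (-4)² + 2·(-4) + 3 = 11; 11 ≥ -2 — holds

The relation holds at x = -4, so it is not a counterexample.

Answer: No, x = -4 is not a counterexample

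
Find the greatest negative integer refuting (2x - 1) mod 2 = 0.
Testing negative integers from -1 downward:
x = -1: LHS = (2·(-1) - 1) mod 2 = (-3) mod 2 = 1; 1 = 0 — FAILS  ← closest negative counterexample to 0

Answer: x = -1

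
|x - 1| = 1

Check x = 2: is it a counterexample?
Substitute x = 2 into the relation:
x = 2: LHS = |2 - 1| = |1| = 1; 1 = 1 — holds

The claim holds here, so x = 2 is not a counterexample. (A counterexample exists elsewhere, e.g. x = 1.)

Answer: No, x = 2 is not a counterexample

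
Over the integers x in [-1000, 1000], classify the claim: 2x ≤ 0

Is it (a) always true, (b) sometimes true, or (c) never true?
Holds at x = 0: LHS = 2·0 = 0; 0 ≤ 0 — holds
Fails at x = 1: LHS = 2·1 = 2; 2 ≤ 0 — FAILS
It is satisfied by some integers in the range but not all.

Answer: Sometimes true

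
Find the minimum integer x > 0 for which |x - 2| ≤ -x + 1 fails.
Testing positive integers:
x = 1: LHS = |1 - 2| = |-1| = 1, RHS = -1 + 1 = 0; 1 ≤ 0 — FAILS  ← smallest positive counterexample

Answer: x = 1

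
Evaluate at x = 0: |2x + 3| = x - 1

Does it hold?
x = 0: LHS = |2·0 + 3| = |3| = 3, RHS = 0 - 1 = -1; 3 = -1 — FAILS

The relation fails at x = 0, so x = 0 is a counterexample.

Answer: No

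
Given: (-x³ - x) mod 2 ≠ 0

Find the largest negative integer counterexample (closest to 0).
Testing negative integers from -1 downward:
x = -1: LHS = (-(-1)³ - (-1)) mod 2 = 2 mod 2 = 0; 0 ≠ 0 — FAILS  ← closest negative counterexample to 0

Answer: x = -1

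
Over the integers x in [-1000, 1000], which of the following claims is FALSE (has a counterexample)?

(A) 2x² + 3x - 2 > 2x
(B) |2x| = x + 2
(A) x = 0: LHS = 2·0² + 3·0 - 2 = -2, RHS = 2·0 = 0; -2 > 0 — FAILS
(B) x = 0: LHS = |2·0| = |0| = 0, RHS = 0 + 2 = 2; 0 = 2 — FAILS

Answer: Both A and B are false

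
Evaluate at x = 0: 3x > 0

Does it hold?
x = 0: LHS = 3·0 = 0; 0 > 0 — FAILS

The relation fails at x = 0, so x = 0 is a counterexample.

Answer: No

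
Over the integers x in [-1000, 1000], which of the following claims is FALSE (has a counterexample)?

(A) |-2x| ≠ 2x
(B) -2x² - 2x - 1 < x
(A) x = 0: LHS = |-2·0| = |0| = 0, RHS = 2·0 = 0; 0 ≠ 0 — FAILS
(B) x = -1: LHS = -2·(-1)² - 2·(-1) - 1 = -1; -1 < -1 — FAILS

Answer: Both A and B are false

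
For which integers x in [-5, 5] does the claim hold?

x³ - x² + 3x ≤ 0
Holds for: {-5, -4, -3, -2, -1, 0}
Fails for: {1, 2, 3, 4, 5}

Answer: {-5, -4, -3, -2, -1, 0}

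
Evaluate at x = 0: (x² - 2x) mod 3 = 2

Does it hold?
x = 0: LHS = (0² - 2·0) mod 3 = 0 mod 3 = 0; 0 = 2 — FAILS

The relation fails at x = 0, so x = 0 is a counterexample.

Answer: No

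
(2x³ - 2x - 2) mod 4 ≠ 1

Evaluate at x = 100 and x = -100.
x = 100: LHS = (2·100³ - 2·100 - 2) mod 4 = 1999798 mod 4 = 2; 2 ≠ 1 — holds
x = -100: LHS = (2·(-100)³ - 2·(-100) - 2) mod 4 = (-1999802) mod 4 = 2; 2 ≠ 1 — holds

Answer: Yes, holds for both x = 100 and x = -100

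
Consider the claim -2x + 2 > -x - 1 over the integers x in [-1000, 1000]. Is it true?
The claim fails at x = 3:
x = 3: LHS = -2·3 + 2 = -4, RHS = -3 - 1 = -4; -4 > -4 — FAILS

Because a single integer refutes it, the statement is false.

Answer: False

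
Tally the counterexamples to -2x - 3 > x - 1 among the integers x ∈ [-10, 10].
Counterexamples in [-10, 10]: {0, 1, 2, 3, 4, 5, 6, 7, 8, 9, 10}.

Counting them gives 11 values.

Answer: 11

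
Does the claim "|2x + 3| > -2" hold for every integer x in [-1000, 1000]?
An absolute value is never negative, so the left side is ≥ 0 for every x, while the right side is -2. Tightest case in [-1000, 1000] is x = -1:
x = -1: LHS = |2·(-1) + 3| = |1| = 1; 1 > -2 — holds
Hence LHS − RHS is never zero or negative, i.e. LHS > RHS throughout, so the relation holds for every integer in [-1000, 1000].

No counterexample exists.

Answer: True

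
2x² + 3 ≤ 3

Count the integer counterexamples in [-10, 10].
Counterexamples in [-10, 10]: {-10, -9, -8, -7, -6, -5, -4, -3, -2, -1, 1, 2, 3, 4, 5, 6, 7, 8, 9, 10}.

Counting them gives 20 values.

Answer: 20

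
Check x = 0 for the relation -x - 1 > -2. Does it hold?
x = 0: LHS = -0 - 1 = -1; -1 > -2 — holds

The relation is satisfied at x = 0.

Answer: Yes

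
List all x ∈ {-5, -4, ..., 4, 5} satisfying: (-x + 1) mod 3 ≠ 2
Holds for: {-5, -3, -2, 0, 1, 3, 4}
Fails for: {-4, -1, 2, 5}

Answer: {-5, -3, -2, 0, 1, 3, 4}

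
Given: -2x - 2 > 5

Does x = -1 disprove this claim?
Substitute x = -1 into the relation:
x = -1: LHS = -2·(-1) - 2 = 0; 0 > 5 — FAILS

Since the claim fails at x = -1, this value is a counterexample.

Answer: Yes, x = -1 is a counterexample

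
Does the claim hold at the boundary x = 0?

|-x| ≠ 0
x = 0: LHS = |-0| = |0| = 0; 0 ≠ 0 — FAILS

The relation fails at x = 0, so x = 0 is a counterexample.

Answer: No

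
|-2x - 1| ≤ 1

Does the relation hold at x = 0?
x = 0: LHS = |-2·0 - 1| = |-1| = 1; 1 ≤ 1 — holds

The relation is satisfied at x = 0.

Answer: Yes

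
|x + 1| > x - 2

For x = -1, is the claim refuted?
Substitute x = -1 into the relation:
x = -1: LHS = |(-1) + 1| = |0| = 0, RHS = (-1) - 2 = -3; 0 > -3 — holds

The relation holds at x = -1, so it is not a counterexample.

Answer: No, x = -1 is not a counterexample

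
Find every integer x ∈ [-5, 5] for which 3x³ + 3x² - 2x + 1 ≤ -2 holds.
Holds for: {-5, -4, -3, -2}
Fails for: {-1, 0, 1, 2, 3, 4, 5}

Answer: {-5, -4, -3, -2}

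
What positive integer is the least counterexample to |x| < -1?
Testing positive integers:
x = 1: LHS = |1| = 1; 1 < -1 — FAILS  ← smallest positive counterexample

Answer: x = 1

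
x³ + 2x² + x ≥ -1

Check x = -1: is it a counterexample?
Substitute x = -1 into the relation:
x = -1: LHS = (-1)³ + 2·(-1)² + (-1) = 0; 0 ≥ -1 — holds

The claim holds here, so x = -1 is not a counterexample. (A counterexample exists elsewhere, e.g. x = -2.)

Answer: No, x = -1 is not a counterexample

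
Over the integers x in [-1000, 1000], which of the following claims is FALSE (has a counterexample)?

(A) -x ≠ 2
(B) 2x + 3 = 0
(A) x = -2: LHS = -(-2) = 2; 2 ≠ 2 — FAILS
(B) x = 0: LHS = 2·0 + 3 = 3; 3 = 0 — FAILS

Answer: Both A and B are false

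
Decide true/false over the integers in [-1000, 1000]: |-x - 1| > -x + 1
The claim fails at x = 0:
x = 0: LHS = |-0 - 1| = |-1| = 1, RHS = -0 + 1 = 1; 1 > 1 — FAILS

Because a single integer refutes it, the statement is false.

Answer: False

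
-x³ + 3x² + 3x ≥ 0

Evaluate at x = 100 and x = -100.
x = 100: LHS = -100³ + 3·100² + 3·100 = -969700; -969700 ≥ 0 — FAILS
x = -100: LHS = -(-100)³ + 3·(-100)² + 3·(-100) = 1029700; 1029700 ≥ 0 — holds

Answer: Partially: fails for x = 100, holds for x = -100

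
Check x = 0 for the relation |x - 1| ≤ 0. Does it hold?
x = 0: LHS = |0 - 1| = |-1| = 1; 1 ≤ 0 — FAILS

The relation fails at x = 0, so x = 0 is a counterexample.

Answer: No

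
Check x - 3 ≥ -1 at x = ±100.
x = 100: LHS = 100 - 3 = 97; 97 ≥ -1 — holds
x = -100: LHS = (-100) - 3 = -103; -103 ≥ -1 — FAILS

Answer: Partially: holds for x = 100, fails for x = -100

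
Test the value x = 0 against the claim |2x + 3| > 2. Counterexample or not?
Substitute x = 0 into the relation:
x = 0: LHS = |2·0 + 3| = |3| = 3; 3 > 2 — holds

The claim holds here, so x = 0 is not a counterexample. (A counterexample exists elsewhere, e.g. x = -1.)

Answer: No, x = 0 is not a counterexample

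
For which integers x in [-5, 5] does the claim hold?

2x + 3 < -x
Holds for: {-5, -4, -3, -2}
Fails for: {-1, 0, 1, 2, 3, 4, 5}

Answer: {-5, -4, -3, -2}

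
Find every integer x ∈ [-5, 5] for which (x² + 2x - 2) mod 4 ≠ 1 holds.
Holds for: {-4, -2, 0, 2, 4}
Fails for: {-5, -3, -1, 1, 3, 5}

Answer: {-4, -2, 0, 2, 4}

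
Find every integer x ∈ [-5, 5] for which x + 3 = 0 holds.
Holds for: {-3}
Fails for: {-5, -4, -2, -1, 0, 1, 2, 3, 4, 5}

Answer: {-3}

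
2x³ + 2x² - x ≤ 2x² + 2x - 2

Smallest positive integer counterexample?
Testing positive integers:
x = 1: LHS = 2·1³ + 2·1² - 1 = 3, RHS = 2·1² + 2·1 - 2 = 2; 3 ≤ 2 — FAILS  ← smallest positive counterexample

Answer: x = 1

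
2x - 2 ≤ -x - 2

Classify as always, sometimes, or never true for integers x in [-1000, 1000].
Holds at x = 0: LHS = 2·0 - 2 = -2, RHS = -0 - 2 = -2; -2 ≤ -2 — holds
Fails at x = 1: LHS = 2·1 - 2 = 0, RHS = -1 - 2 = -3; 0 ≤ -3 — FAILS
It is satisfied by some integers in the range but not all.

Answer: Sometimes true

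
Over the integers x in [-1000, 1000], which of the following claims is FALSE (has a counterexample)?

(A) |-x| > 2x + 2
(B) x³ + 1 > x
(A) x = 0: LHS = |-0| = |0| = 0, RHS = 2·0 + 2 = 2; 0 > 2 — FAILS
(B) x = -2: LHS = (-2)³ + 1 = -7; -7 > -2 — FAILS

Answer: Both A and B are false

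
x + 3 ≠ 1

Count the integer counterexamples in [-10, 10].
Counterexamples in [-10, 10]: {-2}.

Counting them gives 1 values.

Answer: 1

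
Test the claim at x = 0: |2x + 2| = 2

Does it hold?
x = 0: LHS = |2·0 + 2| = |2| = 2; 2 = 2 — holds

The relation is satisfied at x = 0.

Answer: Yes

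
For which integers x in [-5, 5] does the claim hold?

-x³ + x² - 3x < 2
Holds for: {0, 1, 2, 3, 4, 5}
Fails for: {-5, -4, -3, -2, -1}

Answer: {0, 1, 2, 3, 4, 5}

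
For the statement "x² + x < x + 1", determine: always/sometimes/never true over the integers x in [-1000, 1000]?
Holds at x = 0: LHS = 0² + 0 = 0, RHS = 0 + 1 = 1; 0 < 1 — holds
Fails at x = 1: LHS = 1² + 1 = 2, RHS = 1 + 1 = 2; 2 < 2 — FAILS
It is satisfied by some integers in the range but not all.

Answer: Sometimes true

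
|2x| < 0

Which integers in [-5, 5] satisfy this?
An absolute value is never negative, so the left side is ≥ 0 for every x, while the right side is 0. Tightest case in [-5, 5] is x = 0:
x = 0: LHS = |2·0| = |0| = 0; 0 < 0 — FAILS
Hence LHS − RHS is never negative, i.e. LHS ≥ RHS throughout, so the claimed relation (<) fails for every integer in [-5, 5].

Answer: None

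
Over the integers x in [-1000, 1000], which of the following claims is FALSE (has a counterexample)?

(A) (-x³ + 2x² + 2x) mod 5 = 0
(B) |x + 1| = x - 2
(A) x = 1: LHS = (-1³ + 2·1² + 2·1) mod 5 = 3 mod 5 = 3; 3 = 0 — FAILS
(B) x = 0: LHS = |0 + 1| = |1| = 1, RHS = 0 - 2 = -2; 1 = -2 — FAILS

Answer: Both A and B are false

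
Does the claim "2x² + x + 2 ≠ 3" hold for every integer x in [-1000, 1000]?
The claim fails at x = -1:
x = -1: LHS = 2·(-1)² + (-1) + 2 = 3; 3 ≠ 3 — FAILS

Because a single integer refutes it, the statement is false.

Answer: False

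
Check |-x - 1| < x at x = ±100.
x = 100: LHS = |-100 - 1| = |-101| = 101; 101 < 100 — FAILS
x = -100: LHS = |-(-100) - 1| = |99| = 99; 99 < -100 — FAILS

Answer: No, fails for both x = 100 and x = -100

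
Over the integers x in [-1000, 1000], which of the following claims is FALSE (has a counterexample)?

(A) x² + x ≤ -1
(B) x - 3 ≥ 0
(A) x = 0: LHS = 0² + 0 = 0; 0 ≤ -1 — FAILS
(B) x = 0: LHS = 0 - 3 = -3; -3 ≥ 0 — FAILS

Answer: Both A and B are false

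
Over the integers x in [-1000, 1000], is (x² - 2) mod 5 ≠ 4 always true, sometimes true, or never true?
Holds at x = 0: LHS = (0² - 2) mod 5 = (-2) mod 5 = 3; 3 ≠ 4 — holds
Fails at x = 1: LHS = (1² - 2) mod 5 = (-1) mod 5 = 4; 4 ≠ 4 — FAILS
It is satisfied by some integers in the range but not all.

Answer: Sometimes true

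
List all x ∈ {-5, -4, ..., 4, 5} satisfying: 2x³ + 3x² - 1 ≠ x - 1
Holds for: {-5, -4, -3, -2, -1, 1, 2, 3, 4, 5}
Fails for: {0}

Answer: {-5, -4, -3, -2, -1, 1, 2, 3, 4, 5}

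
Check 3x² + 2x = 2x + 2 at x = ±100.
x = 100: LHS = 3·100² + 2·100 = 30200, RHS = 2·100 + 2 = 202; 30200 = 202 — FAILS
x = -100: LHS = 3·(-100)² + 2·(-100) = 29800, RHS = 2·(-100) + 2 = -198; 29800 = -198 — FAILS

Answer: No, fails for both x = 100 and x = -100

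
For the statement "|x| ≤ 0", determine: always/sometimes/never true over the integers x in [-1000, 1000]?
Holds at x = 0: LHS = |0| = 0; 0 ≤ 0 — holds
Fails at x = 1: LHS = |1| = 1; 1 ≤ 0 — FAILS
It is satisfied by some integers in the range but not all.

Answer: Sometimes true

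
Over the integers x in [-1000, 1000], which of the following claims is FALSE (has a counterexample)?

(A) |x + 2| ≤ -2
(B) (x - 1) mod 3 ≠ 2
(A) x = 0: LHS = |0 + 2| = |2| = 2; 2 ≤ -2 — FAILS
(B) x = 0: LHS = (0 - 1) mod 3 = (-1) mod 3 = 2; 2 ≠ 2 — FAILS

Answer: Both A and B are false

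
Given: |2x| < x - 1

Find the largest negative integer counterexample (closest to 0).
Testing negative integers from -1 downward:
x = -1: LHS = |2·(-1)| = |-2| = 2, RHS = (-1) - 1 = -2; 2 < -2 — FAILS  ← closest negative counterexample to 0

Answer: x = -1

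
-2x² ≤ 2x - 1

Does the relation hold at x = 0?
x = 0: LHS = -2·0² = 0, RHS = 2·0 - 1 = -1; 0 ≤ -1 — FAILS

The relation fails at x = 0, so x = 0 is a counterexample.

Answer: No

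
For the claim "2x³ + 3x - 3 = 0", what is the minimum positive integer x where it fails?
Testing positive integers:
x = 1: LHS = 2·1³ + 3·1 - 3 = 2; 2 = 0 — FAILS  ← smallest positive counterexample

Answer: x = 1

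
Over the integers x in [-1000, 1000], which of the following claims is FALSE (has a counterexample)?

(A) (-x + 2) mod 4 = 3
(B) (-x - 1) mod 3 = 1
(A) x = 0: LHS = (-0 + 2) mod 4 = 2 mod 4 = 2; 2 = 3 — FAILS
(B) x = 0: LHS = (-0 - 1) mod 3 = (-1) mod 3 = 2; 2 = 1 — FAILS

Answer: Both A and B are false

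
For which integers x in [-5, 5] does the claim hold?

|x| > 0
Holds for: {-5, -4, -3, -2, -1, 1, 2, 3, 4, 5}
Fails for: {0}

Answer: {-5, -4, -3, -2, -1, 1, 2, 3, 4, 5}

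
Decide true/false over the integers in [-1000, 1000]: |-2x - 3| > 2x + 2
Over all integers in [-1000, 1000], LHS − RHS is smallest at x = 0, where it equals 1:
x = 0: LHS = |-2·0 - 3| = |-3| = 3, RHS = 2·0 + 2 = 2; 3 > 2 — holds
At the ends of the range:
x = -1000: LHS = |-2·(-1000) - 3| = |1997| = 1997, RHS = 2·(-1000) + 2 = -1998; 1997 > -1998 — holds
x = 1000: LHS = |-2·1000 - 3| = |-2003| = 2003, RHS = 2·1000 + 2 = 2002; 2003 > 2002 — holds
Hence LHS − RHS is never zero or negative, i.e. LHS > RHS throughout, so the relation holds for every integer in [-1000, 1000].

No counterexample exists.

Answer: True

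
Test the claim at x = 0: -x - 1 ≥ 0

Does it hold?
x = 0: LHS = -0 - 1 = -1; -1 ≥ 0 — FAILS

The relation fails at x = 0, so x = 0 is a counterexample.

Answer: No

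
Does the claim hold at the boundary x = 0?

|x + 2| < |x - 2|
x = 0: LHS = |0 + 2| = |2| = 2, RHS = |0 - 2| = |-2| = 2; 2 < 2 — FAILS

The relation fails at x = 0, so x = 0 is a counterexample.

Answer: No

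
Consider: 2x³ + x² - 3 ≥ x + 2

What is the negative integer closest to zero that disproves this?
Testing negative integers from -1 downward:
x = -1: LHS = 2·(-1)³ + (-1)² - 3 = -4, RHS = (-1) + 2 = 1; -4 ≥ 1 — FAILS  ← closest negative counterexample to 0

Answer: x = -1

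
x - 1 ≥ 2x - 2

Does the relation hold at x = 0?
x = 0: LHS = 0 - 1 = -1, RHS = 2·0 - 2 = -2; -1 ≥ -2 — holds

The relation is satisfied at x = 0.

Answer: Yes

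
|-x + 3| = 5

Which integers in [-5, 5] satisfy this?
Holds for: {-2}
Fails for: {-5, -4, -3, -1, 0, 1, 2, 3, 4, 5}

Answer: {-2}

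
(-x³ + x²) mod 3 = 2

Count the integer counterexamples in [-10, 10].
Counterexamples in [-10, 10]: {-9, -8, -6, -5, -3, -2, 0, 1, 3, 4, 6, 7, 9, 10}.

Counting them gives 14 values.

Answer: 14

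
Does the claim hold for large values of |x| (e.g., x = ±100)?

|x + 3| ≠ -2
x = 100: LHS = |100 + 3| = |103| = 103; 103 ≠ -2 — holds
x = -100: LHS = |(-100) + 3| = |-97| = 97; 97 ≠ -2 — holds

Answer: Yes, holds for both x = 100 and x = -100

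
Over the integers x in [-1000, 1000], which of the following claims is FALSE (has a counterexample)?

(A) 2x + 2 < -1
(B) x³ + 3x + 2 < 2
(A) x = 0: LHS = 2·0 + 2 = 2; 2 < -1 — FAILS
(B) x = 0: LHS = 0³ + 3·0 + 2 = 2; 2 < 2 — FAILS

Answer: Both A and B are false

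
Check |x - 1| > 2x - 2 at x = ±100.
x = 100: LHS = |100 - 1| = |99| = 99, RHS = 2·100 - 2 = 198; 99 > 198 — FAILS
x = -100: LHS = |(-100) - 1| = |-101| = 101, RHS = 2·(-100) - 2 = -202; 101 > -202 — holds

Answer: Partially: fails for x = 100, holds for x = -100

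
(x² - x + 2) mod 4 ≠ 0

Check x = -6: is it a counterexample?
Substitute x = -6 into the relation:
x = -6: LHS = ((-6)² - (-6) + 2) mod 4 = 44 mod 4 = 0; 0 ≠ 0 — FAILS

Since the claim fails at x = -6, this value is a counterexample.

Answer: Yes, x = -6 is a counterexample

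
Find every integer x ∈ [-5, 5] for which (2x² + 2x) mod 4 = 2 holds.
For a polynomial with integer coefficients, its value mod 4 depends only on x mod 4, so it suffices to check one representative of each residue class, x = 0, 1, 2, 3:
x = 0: LHS = (2·0² + 2·0) mod 4 = 0 mod 4 = 0; 0 = 2 — FAILS
x = 1: LHS = (2·1² + 2·1) mod 4 = 4 mod 4 = 0; 0 = 2 — FAILS
x = 2: LHS = (2·2² + 2·2) mod 4 = 12 mod 4 = 0; 0 = 2 — FAILS
x = 3: LHS = (2·3² + 2·3) mod 4 = 24 mod 4 = 0; 0 = 2 — FAILS
The relation fails in every residue class, so the claimed relation (=) fails for every integer in [-5, 5].

Answer: None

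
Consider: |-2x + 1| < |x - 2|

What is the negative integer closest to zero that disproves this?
Testing negative integers from -1 downward:
x = -1: LHS = |-2·(-1) + 1| = |3| = 3, RHS = |(-1) - 2| = |-3| = 3; 3 < 3 — FAILS  ← closest negative counterexample to 0

Answer: x = -1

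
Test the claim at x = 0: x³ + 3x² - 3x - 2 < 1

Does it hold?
x = 0: LHS = 0³ + 3·0² - 3·0 - 2 = -2; -2 < 1 — holds

The relation is satisfied at x = 0.

Answer: Yes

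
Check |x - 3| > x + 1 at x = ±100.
x = 100: LHS = |100 - 3| = |97| = 97, RHS = 100 + 1 = 101; 97 > 101 — FAILS
x = -100: LHS = |(-100) - 3| = |-103| = 103, RHS = (-100) + 1 = -99; 103 > -99 — holds

Answer: Partially: fails for x = 100, holds for x = -100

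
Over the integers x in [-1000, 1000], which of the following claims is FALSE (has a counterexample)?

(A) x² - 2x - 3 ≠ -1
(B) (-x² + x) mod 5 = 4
(A) Track d = LHS − RHS over the integers in [-1000, 1000]. Equality would need d = 0, but d changes sign only between consecutive integers, jumping over 0:
x = -1: LHS = (-1)² - 2·(-1) - 3 = 0; 0 ≠ -1 — holds  (d = 1)
x = 0: LHS = 0² - 2·0 - 3 = -3; -3 ≠ -1 — holds  (d = -2)
x = 2: LHS = 2² - 2·2 - 3 = -3; -3 ≠ -1 — holds  (d = -2)
x = 3: LHS = 3² - 2·3 - 3 = 0; 0 ≠ -1 — holds  (d = 1)
Away from these crossings d keeps a constant sign, and checking every integer in [-1000, 1000] confirms d ≠ 0 throughout. Hence the two sides are never equal, so the relation holds for every integer in [-1000, 1000].

(B) x = 0: LHS = (-0² + 0) mod 5 = 0 mod 5 = 0; 0 = 4 — FAILS

Only (B) has a counterexample.

Answer: B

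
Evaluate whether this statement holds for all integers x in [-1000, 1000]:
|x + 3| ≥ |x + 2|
The claim fails at x = -3:
x = -3: LHS = |(-3) + 3| = |0| = 0, RHS = |(-3) + 2| = |-1| = 1; 0 ≥ 1 — FAILS

Because a single integer refutes it, the statement is false.

Answer: False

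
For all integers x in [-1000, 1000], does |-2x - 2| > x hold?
Over all integers in [-1000, 1000], LHS − RHS is smallest at x = -1, where it equals 1:
x = -1: LHS = |-2·(-1) - 2| = |0| = 0; 0 > -1 — holds
At the ends of the range:
x = -1000: LHS = |-2·(-1000) - 2| = |1998| = 1998; 1998 > -1000 — holds
x = 1000: LHS = |-2·1000 - 2| = |-2002| = 2002; 2002 > 1000 — holds
Hence LHS − RHS is never zero or negative, i.e. LHS > RHS throughout, so the relation holds for every integer in [-1000, 1000].

No counterexample exists.

Answer: True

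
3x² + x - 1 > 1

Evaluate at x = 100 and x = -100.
x = 100: LHS = 3·100² + 100 - 1 = 30099; 30099 > 1 — holds
x = -100: LHS = 3·(-100)² + (-100) - 1 = 29899; 29899 > 1 — holds

Answer: Yes, holds for both x = 100 and x = -100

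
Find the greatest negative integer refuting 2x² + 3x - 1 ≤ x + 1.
Testing negative integers from -1 downward:
x = -1: LHS = 2·(-1)² + 3·(-1) - 1 = -2, RHS = (-1) + 1 = 0; -2 ≤ 0 — holds
x = -2: LHS = 2·(-2)² + 3·(-2) - 1 = 1, RHS = (-2) + 1 = -1; 1 ≤ -1 — FAILS  ← closest negative counterexample to 0

Answer: x = -2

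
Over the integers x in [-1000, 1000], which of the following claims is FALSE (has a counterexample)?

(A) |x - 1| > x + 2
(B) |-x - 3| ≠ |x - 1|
(A) x = 0: LHS = |0 - 1| = |-1| = 1, RHS = 0 + 2 = 2; 1 > 2 — FAILS
(B) x = -1: LHS = |-(-1) - 3| = |-2| = 2, RHS = |(-1) - 1| = |-2| = 2; 2 ≠ 2 — FAILS

Answer: Both A and B are false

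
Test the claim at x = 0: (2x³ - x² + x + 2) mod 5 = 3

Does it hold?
x = 0: LHS = (2·0³ - 0² + 0 + 2) mod 5 = 2 mod 5 = 2; 2 = 3 — FAILS

The relation fails at x = 0, so x = 0 is a counterexample.

Answer: No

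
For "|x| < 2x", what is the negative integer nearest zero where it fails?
Testing negative integers from -1 downward:
x = -1: LHS = |-1| = 1, RHS = 2·(-1) = -2; 1 < -2 — FAILS  ← closest negative counterexample to 0

Answer: x = -1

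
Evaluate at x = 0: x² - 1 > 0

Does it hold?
x = 0: LHS = 0² - 1 = -1; -1 > 0 — FAILS

The relation fails at x = 0, so x = 0 is a counterexample.

Answer: No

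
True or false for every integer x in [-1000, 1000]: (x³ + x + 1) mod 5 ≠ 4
The claim fails at x = -1:
x = -1: LHS = ((-1)³ + (-1) + 1) mod 5 = (-1) mod 5 = 4; 4 ≠ 4 — FAILS

Because a single integer refutes it, the statement is false.

Answer: False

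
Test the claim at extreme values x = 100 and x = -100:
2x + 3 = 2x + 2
x = 100: LHS = 2·100 + 3 = 203, RHS = 2·100 + 2 = 202; 203 = 202 — FAILS
x = -100: LHS = 2·(-100) + 3 = -197, RHS = 2·(-100) + 2 = -198; -197 = -198 — FAILS

Answer: No, fails for both x = 100 and x = -100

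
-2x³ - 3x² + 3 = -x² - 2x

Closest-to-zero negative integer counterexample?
Testing negative integers from -1 downward:
x = -1: LHS = -2·(-1)³ - 3·(-1)² + 3 = 2, RHS = -(-1)² - 2·(-1) = 1; 2 = 1 — FAILS  ← closest negative counterexample to 0

Answer: x = -1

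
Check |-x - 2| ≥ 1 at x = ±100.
x = 100: LHS = |-100 - 2| = |-102| = 102; 102 ≥ 1 — holds
x = -100: LHS = |-(-100) - 2| = |98| = 98; 98 ≥ 1 — holds

Answer: Yes, holds for both x = 100 and x = -100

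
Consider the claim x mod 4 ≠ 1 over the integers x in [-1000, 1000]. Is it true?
The claim fails at x = 1:
x = 1: LHS = 1 mod 4 = 1; 1 ≠ 1 — FAILS

Because a single integer refutes it, the statement is false.

Answer: False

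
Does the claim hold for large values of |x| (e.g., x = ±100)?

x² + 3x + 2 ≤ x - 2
x = 100: LHS = 100² + 3·100 + 2 = 10302, RHS = 100 - 2 = 98; 10302 ≤ 98 — FAILS
x = -100: LHS = (-100)² + 3·(-100) + 2 = 9702, RHS = (-100) - 2 = -102; 9702 ≤ -102 — FAILS

Answer: No, fails for both x = 100 and x = -100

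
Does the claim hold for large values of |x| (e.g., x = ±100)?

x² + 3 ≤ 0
x = 100: LHS = 100² + 3 = 10003; 10003 ≤ 0 — FAILS
x = -100: LHS = (-100)² + 3 = 10003; 10003 ≤ 0 — FAILS

Answer: No, fails for both x = 100 and x = -100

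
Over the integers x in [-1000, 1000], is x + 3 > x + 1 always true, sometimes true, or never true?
Over all integers in [-1000, 1000], LHS − RHS is smallest at x = 0, where it equals 2:
x = 0: LHS = 0 + 3 = 3, RHS = 0 + 1 = 1; 3 > 1 — holds
At the ends of the range:
x = -1000: LHS = (-1000) + 3 = -997, RHS = (-1000) + 1 = -999; -997 > -999 — holds
x = 1000: LHS = 1000 + 3 = 1003, RHS = 1000 + 1 = 1001; 1003 > 1001 — holds
Hence LHS − RHS is never zero or negative, i.e. LHS > RHS throughout, so the relation holds for every integer in [-1000, 1000].

No counterexample exists.

Answer: Always true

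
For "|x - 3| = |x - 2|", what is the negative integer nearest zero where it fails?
Testing negative integers from -1 downward:
x = -1: LHS = |(-1) - 3| = |-4| = 4, RHS = |(-1) - 2| = |-3| = 3; 4 = 3 — FAILS  ← closest negative counterexample to 0

Answer: x = -1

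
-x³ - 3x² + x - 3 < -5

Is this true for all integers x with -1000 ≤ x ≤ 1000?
The claim fails at x = 0:
x = 0: LHS = -0³ - 3·0² + 0 - 3 = -3; -3 < -5 — FAILS

Because a single integer refutes it, the statement is false.

Answer: False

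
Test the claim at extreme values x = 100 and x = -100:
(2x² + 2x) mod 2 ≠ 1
x = 100: LHS = (2·100² + 2·100) mod 2 = 20200 mod 2 = 0; 0 ≠ 1 — holds
x = -100: LHS = (2·(-100)² + 2·(-100)) mod 2 = 19800 mod 2 = 0; 0 ≠ 1 — holds

Answer: Yes, holds for both x = 100 and x = -100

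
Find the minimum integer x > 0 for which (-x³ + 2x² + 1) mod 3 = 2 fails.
Testing positive integers:
x = 1: LHS = (-1³ + 2·1² + 1) mod 3 = 2 mod 3 = 2; 2 = 2 — holds
x = 2: LHS = (-2³ + 2·2² + 1) mod 3 = 1 mod 3 = 1; 1 = 2 — FAILS  ← smallest positive counterexample

Answer: x = 2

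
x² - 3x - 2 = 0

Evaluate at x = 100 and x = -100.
x = 100: LHS = 100² - 3·100 - 2 = 9698; 9698 = 0 — FAILS
x = -100: LHS = (-100)² - 3·(-100) - 2 = 10298; 10298 = 0 — FAILS

Answer: No, fails for both x = 100 and x = -100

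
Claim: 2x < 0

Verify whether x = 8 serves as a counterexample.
Substitute x = 8 into the relation:
x = 8: LHS = 2·8 = 16; 16 < 0 — FAILS

Since the claim fails at x = 8, this value is a counterexample.

Answer: Yes, x = 8 is a counterexample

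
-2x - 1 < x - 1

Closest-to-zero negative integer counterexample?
Testing negative integers from -1 downward:
x = -1: LHS = -2·(-1) - 1 = 1, RHS = (-1) - 1 = -2; 1 < -2 — FAILS  ← closest negative counterexample to 0

Answer: x = -1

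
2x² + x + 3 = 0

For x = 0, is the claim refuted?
Substitute x = 0 into the relation:
x = 0: LHS = 2·0² + 0 + 3 = 3; 3 = 0 — FAILS

Since the claim fails at x = 0, this value is a counterexample.

Answer: Yes, x = 0 is a counterexample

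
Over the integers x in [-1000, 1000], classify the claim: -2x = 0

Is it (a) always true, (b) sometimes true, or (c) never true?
Holds at x = 0: LHS = -2·0 = 0; 0 = 0 — holds
Fails at x = 1: LHS = -2·1 = -2; -2 = 0 — FAILS
It is satisfied by some integers in the range but not all.

Answer: Sometimes true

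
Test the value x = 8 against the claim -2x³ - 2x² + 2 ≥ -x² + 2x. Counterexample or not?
Substitute x = 8 into the relation:
x = 8: LHS = -2·8³ - 2·8² + 2 = -1150, RHS = -8² + 2·8 = -48; -1150 ≥ -48 — FAILS

Since the claim fails at x = 8, this value is a counterexample.

Answer: Yes, x = 8 is a counterexample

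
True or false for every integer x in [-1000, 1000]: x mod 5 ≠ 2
The claim fails at x = 2:
x = 2: LHS = 2 mod 5 = 2; 2 ≠ 2 — FAILS

Because a single integer refutes it, the statement is false.

Answer: False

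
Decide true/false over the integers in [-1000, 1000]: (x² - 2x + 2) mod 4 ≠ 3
For a polynomial with integer coefficients, its value mod 4 depends only on x mod 4, so it suffices to check one representative of each residue class, x = 0, 1, 2, 3:
x = 0: LHS = (0² - 2·0 + 2) mod 4 = 2 mod 4 = 2; 2 ≠ 3 — holds
x = 1: LHS = (1² - 2·1 + 2) mod 4 = 1 mod 4 = 1; 1 ≠ 3 — holds
x = 2: LHS = (2² - 2·2 + 2) mod 4 = 2 mod 4 = 2; 2 ≠ 3 — holds
x = 3: LHS = (3² - 2·3 + 2) mod 4 = 5 mod 4 = 1; 1 ≠ 3 — holds
The relation holds in every residue class, so the relation holds for every integer in [-1000, 1000].

No counterexample exists.

Answer: True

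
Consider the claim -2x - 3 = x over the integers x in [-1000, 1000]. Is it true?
The claim fails at x = 0:
x = 0: LHS = -2·0 - 3 = -3; -3 = 0 — FAILS

Because a single integer refutes it, the statement is false.

Answer: False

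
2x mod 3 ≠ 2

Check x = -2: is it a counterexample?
Substitute x = -2 into the relation:
x = -2: LHS = (2·(-2)) mod 3 = (-4) mod 3 = 2; 2 ≠ 2 — FAILS

Since the claim fails at x = -2, this value is a counterexample.

Answer: Yes, x = -2 is a counterexample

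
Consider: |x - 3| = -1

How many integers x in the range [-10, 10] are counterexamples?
Counterexamples in [-10, 10]: {-10, -9, -8, -7, -6, -5, -4, -3, -2, -1, 0, 1, 2, 3, 4, 5, 6, 7, 8, 9, 10}.

Counting them gives 21 values.

Answer: 21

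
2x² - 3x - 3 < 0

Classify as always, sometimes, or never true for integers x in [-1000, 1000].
Holds at x = 0: LHS = 2·0² - 3·0 - 3 = -3; -3 < 0 — holds
Fails at x = -1: LHS = 2·(-1)² - 3·(-1) - 3 = 2; 2 < 0 — FAILS
It is satisfied by some integers in the range but not all.

Answer: Sometimes true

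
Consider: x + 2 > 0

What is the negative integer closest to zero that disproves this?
Testing negative integers from -1 downward:
x = -1: LHS = (-1) + 2 = 1; 1 > 0 — holds
x = -2: LHS = (-2) + 2 = 0; 0 > 0 — FAILS  ← closest negative counterexample to 0

Answer: x = -2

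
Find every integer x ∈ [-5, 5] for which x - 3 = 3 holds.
Over all integers in [-5, 5], LHS − RHS is always negative; it is closest to 0 at x = 5, where it equals -1:
x = 5: LHS = 5 - 3 = 2; 2 = 3 — FAILS
At the ends of the range:
x = -5: LHS = (-5) - 3 = -8; -8 = 3 — FAILS
Hence LHS − RHS is never 0, i.e. the two sides are never equal, so the claimed relation (=) fails for every integer in [-5, 5].

Answer: None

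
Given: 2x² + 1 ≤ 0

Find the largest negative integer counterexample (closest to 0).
Testing negative integers from -1 downward:
x = -1: LHS = 2·(-1)² + 1 = 3; 3 ≤ 0 — FAILS  ← closest negative counterexample to 0

Answer: x = -1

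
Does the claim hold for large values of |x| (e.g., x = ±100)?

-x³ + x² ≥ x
x = 100: LHS = -100³ + 100² = -990000; -990000 ≥ 100 — FAILS
x = -100: LHS = -(-100)³ + (-100)² = 1010000; 1010000 ≥ -100 — holds

Answer: Partially: fails for x = 100, holds for x = -100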